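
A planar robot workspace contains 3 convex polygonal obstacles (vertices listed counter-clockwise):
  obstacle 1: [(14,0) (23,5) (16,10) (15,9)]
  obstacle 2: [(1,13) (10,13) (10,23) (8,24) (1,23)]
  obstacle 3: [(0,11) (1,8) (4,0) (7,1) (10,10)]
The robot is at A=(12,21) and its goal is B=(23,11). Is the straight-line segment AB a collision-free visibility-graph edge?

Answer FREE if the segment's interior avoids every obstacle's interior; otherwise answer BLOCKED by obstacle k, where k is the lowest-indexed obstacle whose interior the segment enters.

FREE

Obstacle 1 [(14,0) (23,5) (16,10) (15,9)]:
  edge (14,0)–(23,5): clear
  edge (23,5)–(16,10): clear
  edge (16,10)–(15,9): clear
  edge (15,9)–(14,0): clear
  midpoint (35/2,16) outside
  → clear
Obstacle 2 [(1,13) (10,13) (10,23) (8,24) (1,23)]:
  edge (1,13)–(10,13): clear
  edge (10,13)–(10,23): clear
  edge (10,23)–(8,24): clear
  edge (8,24)–(1,23): clear
  edge (1,23)–(1,13): clear
  midpoint (35/2,16) outside
  → clear
Obstacle 3 [(0,11) (1,8) (4,0) (7,1) (10,10)]:
  edge (0,11)–(1,8): clear
  edge (1,8)–(4,0): clear
  edge (4,0)–(7,1): clear
  edge (7,1)–(10,10): clear
  edge (10,10)–(0,11): clear
  midpoint (35/2,16) outside
  → clear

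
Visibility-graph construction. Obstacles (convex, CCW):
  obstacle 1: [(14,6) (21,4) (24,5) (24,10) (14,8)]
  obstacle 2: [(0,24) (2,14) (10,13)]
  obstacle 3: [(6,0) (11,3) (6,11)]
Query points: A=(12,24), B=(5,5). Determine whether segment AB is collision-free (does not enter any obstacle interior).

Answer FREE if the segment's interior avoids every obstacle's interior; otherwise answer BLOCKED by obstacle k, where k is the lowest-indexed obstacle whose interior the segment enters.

Obstacle 1 [(14,6) (21,4) (24,5) (24,10) (14,8)]:
  edge (14,6)–(21,4): clear
  edge (21,4)–(24,5): clear
  edge (24,5)–(24,10): clear
  edge (24,10)–(14,8): clear
  edge (14,8)–(14,6): clear
  midpoint (17/2,29/2) outside
  → clear
Obstacle 2 [(0,24) (2,14) (10,13)]:
  edge (0,24)–(2,14): clear
  edge (2,14)–(10,13): crosses AB
  edge (10,13)–(0,24): crosses AB
  → BLOCKED
Obstacle 3 [(6,0) (11,3) (6,11)]:
  edge (6,0)–(11,3): clear
  edge (11,3)–(6,11): crosses AB
  edge (6,11)–(6,0): crosses AB
  → BLOCKED

BLOCKED by obstacle 2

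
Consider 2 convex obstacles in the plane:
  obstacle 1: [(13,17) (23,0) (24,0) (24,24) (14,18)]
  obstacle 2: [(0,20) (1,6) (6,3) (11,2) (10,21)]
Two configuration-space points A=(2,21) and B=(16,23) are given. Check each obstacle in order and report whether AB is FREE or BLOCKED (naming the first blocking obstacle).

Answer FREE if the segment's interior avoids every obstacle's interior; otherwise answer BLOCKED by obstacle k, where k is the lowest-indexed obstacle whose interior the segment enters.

FREE

Obstacle 1 [(13,17) (23,0) (24,0) (24,24) (14,18)]:
  edge (13,17)–(23,0): clear
  edge (23,0)–(24,0): clear
  edge (24,0)–(24,24): clear
  edge (24,24)–(14,18): clear
  edge (14,18)–(13,17): clear
  midpoint (9,22) outside
  → clear
Obstacle 2 [(0,20) (1,6) (6,3) (11,2) (10,21)]:
  edge (0,20)–(1,6): clear
  edge (1,6)–(6,3): clear
  edge (6,3)–(11,2): clear
  edge (11,2)–(10,21): clear
  edge (10,21)–(0,20): clear
  midpoint (9,22) outside
  → clear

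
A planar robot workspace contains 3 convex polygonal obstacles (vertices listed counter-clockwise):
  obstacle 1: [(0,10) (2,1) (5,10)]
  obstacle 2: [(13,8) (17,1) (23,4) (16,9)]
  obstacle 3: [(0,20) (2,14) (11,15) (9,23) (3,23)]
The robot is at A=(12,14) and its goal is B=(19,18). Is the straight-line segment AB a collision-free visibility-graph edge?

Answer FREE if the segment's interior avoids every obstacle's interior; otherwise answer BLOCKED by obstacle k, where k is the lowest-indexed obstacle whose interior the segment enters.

FREE

Obstacle 1 [(0,10) (2,1) (5,10)]:
  edge (0,10)–(2,1): clear
  edge (2,1)–(5,10): clear
  edge (5,10)–(0,10): clear
  midpoint (31/2,16) outside
  → clear
Obstacle 2 [(13,8) (17,1) (23,4) (16,9)]:
  edge (13,8)–(17,1): clear
  edge (17,1)–(23,4): clear
  edge (23,4)–(16,9): clear
  edge (16,9)–(13,8): clear
  midpoint (31/2,16) outside
  → clear
Obstacle 3 [(0,20) (2,14) (11,15) (9,23) (3,23)]:
  edge (0,20)–(2,14): clear
  edge (2,14)–(11,15): clear
  edge (11,15)–(9,23): clear
  edge (9,23)–(3,23): clear
  edge (3,23)–(0,20): clear
  midpoint (31/2,16) outside
  → clear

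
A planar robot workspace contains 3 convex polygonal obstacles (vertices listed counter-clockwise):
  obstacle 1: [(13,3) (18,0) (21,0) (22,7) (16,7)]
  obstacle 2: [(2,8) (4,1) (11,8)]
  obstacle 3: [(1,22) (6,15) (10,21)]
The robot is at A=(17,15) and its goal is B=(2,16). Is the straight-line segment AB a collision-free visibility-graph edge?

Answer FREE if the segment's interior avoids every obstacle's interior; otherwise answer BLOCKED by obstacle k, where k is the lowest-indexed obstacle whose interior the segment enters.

BLOCKED by obstacle 3

Obstacle 1 [(13,3) (18,0) (21,0) (22,7) (16,7)]:
  edge (13,3)–(18,0): clear
  edge (18,0)–(21,0): clear
  edge (21,0)–(22,7): clear
  edge (22,7)–(16,7): clear
  edge (16,7)–(13,3): clear
  midpoint (19/2,31/2) outside
  → clear
Obstacle 2 [(2,8) (4,1) (11,8)]:
  edge (2,8)–(4,1): clear
  edge (4,1)–(11,8): clear
  edge (11,8)–(2,8): clear
  midpoint (19/2,31/2) outside
  → clear
Obstacle 3 [(1,22) (6,15) (10,21)]:
  edge (1,22)–(6,15): crosses AB
  edge (6,15)–(10,21): crosses AB
  edge (10,21)–(1,22): clear
  → BLOCKED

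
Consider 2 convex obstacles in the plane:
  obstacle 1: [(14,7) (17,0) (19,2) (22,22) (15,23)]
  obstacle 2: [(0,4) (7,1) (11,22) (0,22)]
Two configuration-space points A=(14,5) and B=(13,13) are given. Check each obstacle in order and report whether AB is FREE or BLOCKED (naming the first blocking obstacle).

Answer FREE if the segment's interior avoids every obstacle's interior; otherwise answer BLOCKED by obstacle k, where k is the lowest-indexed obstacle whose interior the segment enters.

Obstacle 1 [(14,7) (17,0) (19,2) (22,22) (15,23)]:
  edge (14,7)–(17,0): clear
  edge (17,0)–(19,2): clear
  edge (19,2)–(22,22): clear
  edge (22,22)–(15,23): clear
  edge (15,23)–(14,7): clear
  midpoint (27/2,9) outside
  → clear
Obstacle 2 [(0,4) (7,1) (11,22) (0,22)]:
  edge (0,4)–(7,1): clear
  edge (7,1)–(11,22): clear
  edge (11,22)–(0,22): clear
  edge (0,22)–(0,4): clear
  midpoint (27/2,9) outside
  → clear

FREE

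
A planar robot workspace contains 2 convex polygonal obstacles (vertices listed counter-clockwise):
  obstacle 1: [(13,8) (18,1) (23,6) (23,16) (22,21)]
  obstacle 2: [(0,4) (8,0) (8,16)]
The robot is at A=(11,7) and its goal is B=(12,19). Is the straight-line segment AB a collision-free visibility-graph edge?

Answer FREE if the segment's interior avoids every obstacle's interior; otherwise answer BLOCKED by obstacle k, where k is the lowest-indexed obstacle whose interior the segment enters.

FREE

Obstacle 1 [(13,8) (18,1) (23,6) (23,16) (22,21)]:
  edge (13,8)–(18,1): clear
  edge (18,1)–(23,6): clear
  edge (23,6)–(23,16): clear
  edge (23,16)–(22,21): clear
  edge (22,21)–(13,8): clear
  midpoint (23/2,13) outside
  → clear
Obstacle 2 [(0,4) (8,0) (8,16)]:
  edge (0,4)–(8,0): clear
  edge (8,0)–(8,16): clear
  edge (8,16)–(0,4): clear
  midpoint (23/2,13) outside
  → clear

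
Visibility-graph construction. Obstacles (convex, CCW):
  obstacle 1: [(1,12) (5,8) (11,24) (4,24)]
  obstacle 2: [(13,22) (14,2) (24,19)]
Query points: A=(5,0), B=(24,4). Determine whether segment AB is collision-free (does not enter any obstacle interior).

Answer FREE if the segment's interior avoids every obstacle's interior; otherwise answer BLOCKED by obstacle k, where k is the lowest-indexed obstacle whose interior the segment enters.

FREE

Obstacle 1 [(1,12) (5,8) (11,24) (4,24)]:
  edge (1,12)–(5,8): clear
  edge (5,8)–(11,24): clear
  edge (11,24)–(4,24): clear
  edge (4,24)–(1,12): clear
  midpoint (29/2,2) outside
  → clear
Obstacle 2 [(13,22) (14,2) (24,19)]:
  edge (13,22)–(14,2): clear
  edge (14,2)–(24,19): clear
  edge (24,19)–(13,22): clear
  midpoint (29/2,2) outside
  → clear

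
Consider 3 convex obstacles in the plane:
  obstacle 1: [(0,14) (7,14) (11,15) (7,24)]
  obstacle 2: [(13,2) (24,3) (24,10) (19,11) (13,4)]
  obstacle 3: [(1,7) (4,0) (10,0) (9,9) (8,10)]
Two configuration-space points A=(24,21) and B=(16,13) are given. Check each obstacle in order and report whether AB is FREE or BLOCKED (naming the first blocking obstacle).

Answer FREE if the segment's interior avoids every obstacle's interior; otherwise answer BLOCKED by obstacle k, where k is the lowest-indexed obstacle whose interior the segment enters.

Obstacle 1 [(0,14) (7,14) (11,15) (7,24)]:
  edge (0,14)–(7,14): clear
  edge (7,14)–(11,15): clear
  edge (11,15)–(7,24): clear
  edge (7,24)–(0,14): clear
  midpoint (20,17) outside
  → clear
Obstacle 2 [(13,2) (24,3) (24,10) (19,11) (13,4)]:
  edge (13,2)–(24,3): clear
  edge (24,3)–(24,10): clear
  edge (24,10)–(19,11): clear
  edge (19,11)–(13,4): clear
  edge (13,4)–(13,2): clear
  midpoint (20,17) outside
  → clear
Obstacle 3 [(1,7) (4,0) (10,0) (9,9) (8,10)]:
  edge (1,7)–(4,0): clear
  edge (4,0)–(10,0): clear
  edge (10,0)–(9,9): clear
  edge (9,9)–(8,10): clear
  edge (8,10)–(1,7): clear
  midpoint (20,17) outside
  → clear

FREE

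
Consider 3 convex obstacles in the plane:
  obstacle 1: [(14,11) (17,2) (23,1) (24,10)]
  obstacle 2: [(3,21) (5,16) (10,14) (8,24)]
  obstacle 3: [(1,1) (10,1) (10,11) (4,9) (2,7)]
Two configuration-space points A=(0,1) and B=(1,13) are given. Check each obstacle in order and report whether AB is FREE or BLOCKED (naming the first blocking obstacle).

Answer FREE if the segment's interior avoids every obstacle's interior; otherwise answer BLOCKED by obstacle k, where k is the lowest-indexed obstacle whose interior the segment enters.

Obstacle 1 [(14,11) (17,2) (23,1) (24,10)]:
  edge (14,11)–(17,2): clear
  edge (17,2)–(23,1): clear
  edge (23,1)–(24,10): clear
  edge (24,10)–(14,11): clear
  midpoint (1/2,7) outside
  → clear
Obstacle 2 [(3,21) (5,16) (10,14) (8,24)]:
  edge (3,21)–(5,16): clear
  edge (5,16)–(10,14): clear
  edge (10,14)–(8,24): clear
  edge (8,24)–(3,21): clear
  midpoint (1/2,7) outside
  → clear
Obstacle 3 [(1,1) (10,1) (10,11) (4,9) (2,7)]:
  edge (1,1)–(10,1): clear
  edge (10,1)–(10,11): clear
  edge (10,11)–(4,9): clear
  edge (4,9)–(2,7): clear
  edge (2,7)–(1,1): clear
  midpoint (1/2,7) outside
  → clear

FREE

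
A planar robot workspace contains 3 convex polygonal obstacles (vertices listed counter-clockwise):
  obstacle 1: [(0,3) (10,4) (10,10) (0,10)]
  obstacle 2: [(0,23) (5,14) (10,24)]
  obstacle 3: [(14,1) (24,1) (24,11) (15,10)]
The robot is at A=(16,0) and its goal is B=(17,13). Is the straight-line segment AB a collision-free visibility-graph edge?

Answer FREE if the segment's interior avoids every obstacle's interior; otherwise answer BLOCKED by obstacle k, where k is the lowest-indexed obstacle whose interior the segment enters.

Obstacle 1 [(0,3) (10,4) (10,10) (0,10)]:
  edge (0,3)–(10,4): clear
  edge (10,4)–(10,10): clear
  edge (10,10)–(0,10): clear
  edge (0,10)–(0,3): clear
  midpoint (33/2,13/2) outside
  → clear
Obstacle 2 [(0,23) (5,14) (10,24)]:
  edge (0,23)–(5,14): clear
  edge (5,14)–(10,24): clear
  edge (10,24)–(0,23): clear
  midpoint (33/2,13/2) outside
  → clear
Obstacle 3 [(14,1) (24,1) (24,11) (15,10)]:
  edge (14,1)–(24,1): crosses AB
  edge (24,1)–(24,11): clear
  edge (24,11)–(15,10): crosses AB
  edge (15,10)–(14,1): clear
  → BLOCKED

BLOCKED by obstacle 3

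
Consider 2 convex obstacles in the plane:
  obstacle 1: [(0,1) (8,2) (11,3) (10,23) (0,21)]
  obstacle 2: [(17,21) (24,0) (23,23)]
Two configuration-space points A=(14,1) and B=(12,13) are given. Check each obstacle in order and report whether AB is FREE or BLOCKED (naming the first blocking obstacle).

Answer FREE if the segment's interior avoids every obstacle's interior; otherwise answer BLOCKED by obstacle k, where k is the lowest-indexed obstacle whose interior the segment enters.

FREE

Obstacle 1 [(0,1) (8,2) (11,3) (10,23) (0,21)]:
  edge (0,1)–(8,2): clear
  edge (8,2)–(11,3): clear
  edge (11,3)–(10,23): clear
  edge (10,23)–(0,21): clear
  edge (0,21)–(0,1): clear
  midpoint (13,7) outside
  → clear
Obstacle 2 [(17,21) (24,0) (23,23)]:
  edge (17,21)–(24,0): clear
  edge (24,0)–(23,23): clear
  edge (23,23)–(17,21): clear
  midpoint (13,7) outside
  → clear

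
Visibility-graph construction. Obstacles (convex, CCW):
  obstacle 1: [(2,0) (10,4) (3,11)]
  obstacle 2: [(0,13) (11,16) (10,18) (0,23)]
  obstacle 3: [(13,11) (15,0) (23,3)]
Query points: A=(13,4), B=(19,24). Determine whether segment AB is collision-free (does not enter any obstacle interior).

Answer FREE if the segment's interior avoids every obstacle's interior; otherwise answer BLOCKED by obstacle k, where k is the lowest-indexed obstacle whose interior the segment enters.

BLOCKED by obstacle 3

Obstacle 1 [(2,0) (10,4) (3,11)]:
  edge (2,0)–(10,4): clear
  edge (10,4)–(3,11): clear
  edge (3,11)–(2,0): clear
  midpoint (16,14) outside
  → clear
Obstacle 2 [(0,13) (11,16) (10,18) (0,23)]:
  edge (0,13)–(11,16): clear
  edge (11,16)–(10,18): clear
  edge (10,18)–(0,23): clear
  edge (0,23)–(0,13): clear
  midpoint (16,14) outside
  → clear
Obstacle 3 [(13,11) (15,0) (23,3)]:
  edge (13,11)–(15,0): crosses AB
  edge (15,0)–(23,3): clear
  edge (23,3)–(13,11): crosses AB
  → BLOCKED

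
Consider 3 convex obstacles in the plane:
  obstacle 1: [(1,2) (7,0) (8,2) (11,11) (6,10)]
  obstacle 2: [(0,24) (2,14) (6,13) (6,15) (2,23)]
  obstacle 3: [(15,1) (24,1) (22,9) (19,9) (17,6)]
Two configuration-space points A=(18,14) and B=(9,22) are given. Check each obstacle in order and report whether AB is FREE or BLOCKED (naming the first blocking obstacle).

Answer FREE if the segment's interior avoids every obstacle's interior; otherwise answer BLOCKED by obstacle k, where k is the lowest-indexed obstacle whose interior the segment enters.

FREE

Obstacle 1 [(1,2) (7,0) (8,2) (11,11) (6,10)]:
  edge (1,2)–(7,0): clear
  edge (7,0)–(8,2): clear
  edge (8,2)–(11,11): clear
  edge (11,11)–(6,10): clear
  edge (6,10)–(1,2): clear
  midpoint (27/2,18) outside
  → clear
Obstacle 2 [(0,24) (2,14) (6,13) (6,15) (2,23)]:
  edge (0,24)–(2,14): clear
  edge (2,14)–(6,13): clear
  edge (6,13)–(6,15): clear
  edge (6,15)–(2,23): clear
  edge (2,23)–(0,24): clear
  midpoint (27/2,18) outside
  → clear
Obstacle 3 [(15,1) (24,1) (22,9) (19,9) (17,6)]:
  edge (15,1)–(24,1): clear
  edge (24,1)–(22,9): clear
  edge (22,9)–(19,9): clear
  edge (19,9)–(17,6): clear
  edge (17,6)–(15,1): clear
  midpoint (27/2,18) outside
  → clear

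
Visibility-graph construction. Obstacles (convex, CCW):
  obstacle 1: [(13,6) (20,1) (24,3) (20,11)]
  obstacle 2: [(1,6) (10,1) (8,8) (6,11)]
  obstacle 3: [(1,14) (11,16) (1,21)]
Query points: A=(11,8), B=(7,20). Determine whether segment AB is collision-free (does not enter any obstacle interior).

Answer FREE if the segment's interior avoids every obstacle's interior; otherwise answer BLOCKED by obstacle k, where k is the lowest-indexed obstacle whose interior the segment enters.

BLOCKED by obstacle 3

Obstacle 1 [(13,6) (20,1) (24,3) (20,11)]:
  edge (13,6)–(20,1): clear
  edge (20,1)–(24,3): clear
  edge (24,3)–(20,11): clear
  edge (20,11)–(13,6): clear
  midpoint (9,14) outside
  → clear
Obstacle 2 [(1,6) (10,1) (8,8) (6,11)]:
  edge (1,6)–(10,1): clear
  edge (10,1)–(8,8): clear
  edge (8,8)–(6,11): clear
  edge (6,11)–(1,6): clear
  midpoint (9,14) outside
  → clear
Obstacle 3 [(1,14) (11,16) (1,21)]:
  edge (1,14)–(11,16): crosses AB
  edge (11,16)–(1,21): crosses AB
  edge (1,21)–(1,14): clear
  → BLOCKED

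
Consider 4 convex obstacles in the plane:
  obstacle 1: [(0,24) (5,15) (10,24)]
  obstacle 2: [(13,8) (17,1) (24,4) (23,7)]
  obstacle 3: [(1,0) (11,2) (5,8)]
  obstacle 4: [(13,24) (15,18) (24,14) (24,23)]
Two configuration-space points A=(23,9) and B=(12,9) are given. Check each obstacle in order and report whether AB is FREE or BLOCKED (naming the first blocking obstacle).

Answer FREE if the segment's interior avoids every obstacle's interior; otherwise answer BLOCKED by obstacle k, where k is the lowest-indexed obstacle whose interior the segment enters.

Obstacle 1 [(0,24) (5,15) (10,24)]:
  edge (0,24)–(5,15): clear
  edge (5,15)–(10,24): clear
  edge (10,24)–(0,24): clear
  midpoint (35/2,9) outside
  → clear
Obstacle 2 [(13,8) (17,1) (24,4) (23,7)]:
  edge (13,8)–(17,1): clear
  edge (17,1)–(24,4): clear
  edge (24,4)–(23,7): clear
  edge (23,7)–(13,8): clear
  midpoint (35/2,9) outside
  → clear
Obstacle 3 [(1,0) (11,2) (5,8)]:
  edge (1,0)–(11,2): clear
  edge (11,2)–(5,8): clear
  edge (5,8)–(1,0): clear
  midpoint (35/2,9) outside
  → clear
Obstacle 4 [(13,24) (15,18) (24,14) (24,23)]:
  edge (13,24)–(15,18): clear
  edge (15,18)–(24,14): clear
  edge (24,14)–(24,23): clear
  edge (24,23)–(13,24): clear
  midpoint (35/2,9) outside
  → clear

FREE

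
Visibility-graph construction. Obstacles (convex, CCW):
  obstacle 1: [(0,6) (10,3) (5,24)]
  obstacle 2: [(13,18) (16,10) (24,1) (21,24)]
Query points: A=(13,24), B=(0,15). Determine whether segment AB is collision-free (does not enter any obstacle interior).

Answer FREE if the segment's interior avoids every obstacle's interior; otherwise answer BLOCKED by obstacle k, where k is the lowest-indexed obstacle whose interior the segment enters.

BLOCKED by obstacle 1

Obstacle 1 [(0,6) (10,3) (5,24)]:
  edge (0,6)–(10,3): clear
  edge (10,3)–(5,24): crosses AB
  edge (5,24)–(0,6): crosses AB
  → BLOCKED
Obstacle 2 [(13,18) (16,10) (24,1) (21,24)]:
  edge (13,18)–(16,10): clear
  edge (16,10)–(24,1): clear
  edge (24,1)–(21,24): clear
  edge (21,24)–(13,18): clear
  midpoint (13/2,39/2) outside
  → clear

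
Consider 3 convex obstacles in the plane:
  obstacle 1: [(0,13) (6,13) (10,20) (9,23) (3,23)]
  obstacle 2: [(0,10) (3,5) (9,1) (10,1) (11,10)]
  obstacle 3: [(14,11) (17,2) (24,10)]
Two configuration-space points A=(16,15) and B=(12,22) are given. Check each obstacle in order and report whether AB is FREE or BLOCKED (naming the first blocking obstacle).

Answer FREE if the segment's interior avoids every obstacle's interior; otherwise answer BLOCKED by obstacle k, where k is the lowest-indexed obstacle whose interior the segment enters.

FREE

Obstacle 1 [(0,13) (6,13) (10,20) (9,23) (3,23)]:
  edge (0,13)–(6,13): clear
  edge (6,13)–(10,20): clear
  edge (10,20)–(9,23): clear
  edge (9,23)–(3,23): clear
  edge (3,23)–(0,13): clear
  midpoint (14,37/2) outside
  → clear
Obstacle 2 [(0,10) (3,5) (9,1) (10,1) (11,10)]:
  edge (0,10)–(3,5): clear
  edge (3,5)–(9,1): clear
  edge (9,1)–(10,1): clear
  edge (10,1)–(11,10): clear
  edge (11,10)–(0,10): clear
  midpoint (14,37/2) outside
  → clear
Obstacle 3 [(14,11) (17,2) (24,10)]:
  edge (14,11)–(17,2): clear
  edge (17,2)–(24,10): clear
  edge (24,10)–(14,11): clear
  midpoint (14,37/2) outside
  → clear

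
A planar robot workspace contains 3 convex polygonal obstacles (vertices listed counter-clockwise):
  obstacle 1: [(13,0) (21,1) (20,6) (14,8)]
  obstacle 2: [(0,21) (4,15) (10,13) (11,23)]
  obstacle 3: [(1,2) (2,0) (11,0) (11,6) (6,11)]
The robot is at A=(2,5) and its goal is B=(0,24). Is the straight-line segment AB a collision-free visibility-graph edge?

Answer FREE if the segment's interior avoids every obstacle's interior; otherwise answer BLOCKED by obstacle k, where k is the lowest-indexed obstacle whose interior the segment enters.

Obstacle 1 [(13,0) (21,1) (20,6) (14,8)]:
  edge (13,0)–(21,1): clear
  edge (21,1)–(20,6): clear
  edge (20,6)–(14,8): clear
  edge (14,8)–(13,0): clear
  midpoint (1,29/2) outside
  → clear
Obstacle 2 [(0,21) (4,15) (10,13) (11,23)]:
  edge (0,21)–(4,15): crosses AB
  edge (4,15)–(10,13): clear
  edge (10,13)–(11,23): clear
  edge (11,23)–(0,21): crosses AB
  → BLOCKED
Obstacle 3 [(1,2) (2,0) (11,0) (11,6) (6,11)]:
  edge (1,2)–(2,0): clear
  edge (2,0)–(11,0): clear
  edge (11,0)–(11,6): clear
  edge (11,6)–(6,11): clear
  edge (6,11)–(1,2): clear
  midpoint (1,29/2) outside
  → clear

BLOCKED by obstacle 2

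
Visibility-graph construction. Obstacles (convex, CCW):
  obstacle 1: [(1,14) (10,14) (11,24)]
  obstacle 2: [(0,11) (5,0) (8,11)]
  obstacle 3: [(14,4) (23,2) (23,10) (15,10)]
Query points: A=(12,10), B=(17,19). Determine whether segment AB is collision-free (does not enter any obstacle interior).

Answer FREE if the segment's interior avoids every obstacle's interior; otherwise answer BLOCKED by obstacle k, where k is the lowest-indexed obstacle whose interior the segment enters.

FREE

Obstacle 1 [(1,14) (10,14) (11,24)]:
  edge (1,14)–(10,14): clear
  edge (10,14)–(11,24): clear
  edge (11,24)–(1,14): clear
  midpoint (29/2,29/2) outside
  → clear
Obstacle 2 [(0,11) (5,0) (8,11)]:
  edge (0,11)–(5,0): clear
  edge (5,0)–(8,11): clear
  edge (8,11)–(0,11): clear
  midpoint (29/2,29/2) outside
  → clear
Obstacle 3 [(14,4) (23,2) (23,10) (15,10)]:
  edge (14,4)–(23,2): clear
  edge (23,2)–(23,10): clear
  edge (23,10)–(15,10): clear
  edge (15,10)–(14,4): clear
  midpoint (29/2,29/2) outside
  → clear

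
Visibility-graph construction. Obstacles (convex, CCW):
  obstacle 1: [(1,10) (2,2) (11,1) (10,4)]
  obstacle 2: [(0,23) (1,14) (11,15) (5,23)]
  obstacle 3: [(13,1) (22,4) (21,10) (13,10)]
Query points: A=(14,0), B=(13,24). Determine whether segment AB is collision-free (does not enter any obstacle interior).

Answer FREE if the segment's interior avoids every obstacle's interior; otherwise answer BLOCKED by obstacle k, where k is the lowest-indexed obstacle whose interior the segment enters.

Obstacle 1 [(1,10) (2,2) (11,1) (10,4)]:
  edge (1,10)–(2,2): clear
  edge (2,2)–(11,1): clear
  edge (11,1)–(10,4): clear
  edge (10,4)–(1,10): clear
  midpoint (27/2,12) outside
  → clear
Obstacle 2 [(0,23) (1,14) (11,15) (5,23)]:
  edge (0,23)–(1,14): clear
  edge (1,14)–(11,15): clear
  edge (11,15)–(5,23): clear
  edge (5,23)–(0,23): clear
  midpoint (27/2,12) outside
  → clear
Obstacle 3 [(13,1) (22,4) (21,10) (13,10)]:
  edge (13,1)–(22,4): crosses AB
  edge (22,4)–(21,10): clear
  edge (21,10)–(13,10): crosses AB
  edge (13,10)–(13,1): clear
  → BLOCKED

BLOCKED by obstacle 3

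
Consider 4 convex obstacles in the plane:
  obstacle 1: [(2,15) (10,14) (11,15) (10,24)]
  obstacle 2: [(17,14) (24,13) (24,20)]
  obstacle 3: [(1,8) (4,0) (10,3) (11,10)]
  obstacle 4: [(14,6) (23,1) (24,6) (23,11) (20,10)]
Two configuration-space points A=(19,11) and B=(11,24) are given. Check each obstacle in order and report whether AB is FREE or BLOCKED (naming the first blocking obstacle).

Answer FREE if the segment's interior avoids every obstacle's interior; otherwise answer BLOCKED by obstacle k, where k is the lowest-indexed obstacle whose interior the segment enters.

Obstacle 1 [(2,15) (10,14) (11,15) (10,24)]:
  edge (2,15)–(10,14): clear
  edge (10,14)–(11,15): clear
  edge (11,15)–(10,24): clear
  edge (10,24)–(2,15): clear
  midpoint (15,35/2) outside
  → clear
Obstacle 2 [(17,14) (24,13) (24,20)]:
  edge (17,14)–(24,13): crosses AB
  edge (24,13)–(24,20): clear
  edge (24,20)–(17,14): crosses AB
  → BLOCKED
Obstacle 3 [(1,8) (4,0) (10,3) (11,10)]:
  edge (1,8)–(4,0): clear
  edge (4,0)–(10,3): clear
  edge (10,3)–(11,10): clear
  edge (11,10)–(1,8): clear
  midpoint (15,35/2) outside
  → clear
Obstacle 4 [(14,6) (23,1) (24,6) (23,11) (20,10)]:
  edge (14,6)–(23,1): clear
  edge (23,1)–(24,6): clear
  edge (24,6)–(23,11): clear
  edge (23,11)–(20,10): clear
  edge (20,10)–(14,6): clear
  midpoint (15,35/2) outside
  → clear

BLOCKED by obstacle 2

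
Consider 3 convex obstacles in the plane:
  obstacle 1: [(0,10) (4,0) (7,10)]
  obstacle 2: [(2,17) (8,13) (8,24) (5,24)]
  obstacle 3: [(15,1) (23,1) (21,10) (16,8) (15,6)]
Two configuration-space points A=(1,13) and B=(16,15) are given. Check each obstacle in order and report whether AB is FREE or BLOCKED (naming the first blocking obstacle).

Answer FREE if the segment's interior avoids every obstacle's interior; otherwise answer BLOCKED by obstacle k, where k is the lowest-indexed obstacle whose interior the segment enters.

Obstacle 1 [(0,10) (4,0) (7,10)]:
  edge (0,10)–(4,0): clear
  edge (4,0)–(7,10): clear
  edge (7,10)–(0,10): clear
  midpoint (17/2,14) outside
  → clear
Obstacle 2 [(2,17) (8,13) (8,24) (5,24)]:
  edge (2,17)–(8,13): crosses AB
  edge (8,13)–(8,24): crosses AB
  edge (8,24)–(5,24): clear
  edge (5,24)–(2,17): clear
  → BLOCKED
Obstacle 3 [(15,1) (23,1) (21,10) (16,8) (15,6)]:
  edge (15,1)–(23,1): clear
  edge (23,1)–(21,10): clear
  edge (21,10)–(16,8): clear
  edge (16,8)–(15,6): clear
  edge (15,6)–(15,1): clear
  midpoint (17/2,14) outside
  → clear

BLOCKED by obstacle 2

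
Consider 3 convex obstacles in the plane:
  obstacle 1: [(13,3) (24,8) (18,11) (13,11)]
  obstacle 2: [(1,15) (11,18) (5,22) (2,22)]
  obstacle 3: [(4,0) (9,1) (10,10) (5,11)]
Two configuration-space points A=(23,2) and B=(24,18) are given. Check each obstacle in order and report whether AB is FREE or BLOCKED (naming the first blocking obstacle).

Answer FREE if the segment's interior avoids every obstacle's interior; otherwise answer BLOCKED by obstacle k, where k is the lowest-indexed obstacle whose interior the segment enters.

Obstacle 1 [(13,3) (24,8) (18,11) (13,11)]:
  edge (13,3)–(24,8): crosses AB
  edge (24,8)–(18,11): crosses AB
  edge (18,11)–(13,11): clear
  edge (13,11)–(13,3): clear
  → BLOCKED
Obstacle 2 [(1,15) (11,18) (5,22) (2,22)]:
  edge (1,15)–(11,18): clear
  edge (11,18)–(5,22): clear
  edge (5,22)–(2,22): clear
  edge (2,22)–(1,15): clear
  midpoint (47/2,10) outside
  → clear
Obstacle 3 [(4,0) (9,1) (10,10) (5,11)]:
  edge (4,0)–(9,1): clear
  edge (9,1)–(10,10): clear
  edge (10,10)–(5,11): clear
  edge (5,11)–(4,0): clear
  midpoint (47/2,10) outside
  → clear

BLOCKED by obstacle 1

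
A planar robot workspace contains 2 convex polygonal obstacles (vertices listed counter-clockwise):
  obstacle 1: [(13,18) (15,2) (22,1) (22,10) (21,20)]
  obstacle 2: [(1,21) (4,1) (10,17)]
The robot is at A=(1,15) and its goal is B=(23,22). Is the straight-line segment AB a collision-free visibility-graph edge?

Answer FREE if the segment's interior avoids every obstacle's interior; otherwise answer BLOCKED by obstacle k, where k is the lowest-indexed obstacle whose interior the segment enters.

BLOCKED by obstacle 2

Obstacle 1 [(13,18) (15,2) (22,1) (22,10) (21,20)]:
  edge (13,18)–(15,2): clear
  edge (15,2)–(22,1): clear
  edge (22,1)–(22,10): clear
  edge (22,10)–(21,20): clear
  edge (21,20)–(13,18): clear
  midpoint (12,37/2) outside
  → clear
Obstacle 2 [(1,21) (4,1) (10,17)]:
  edge (1,21)–(4,1): crosses AB
  edge (4,1)–(10,17): clear
  edge (10,17)–(1,21): crosses AB
  → BLOCKED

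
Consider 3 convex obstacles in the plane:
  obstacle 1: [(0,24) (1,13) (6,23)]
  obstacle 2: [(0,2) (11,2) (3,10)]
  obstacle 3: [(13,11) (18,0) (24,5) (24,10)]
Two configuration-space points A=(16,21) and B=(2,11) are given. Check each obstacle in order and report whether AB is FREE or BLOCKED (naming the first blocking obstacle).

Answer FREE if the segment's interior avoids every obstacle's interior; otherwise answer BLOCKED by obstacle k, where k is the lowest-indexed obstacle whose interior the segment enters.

FREE

Obstacle 1 [(0,24) (1,13) (6,23)]:
  edge (0,24)–(1,13): clear
  edge (1,13)–(6,23): clear
  edge (6,23)–(0,24): clear
  midpoint (9,16) outside
  → clear
Obstacle 2 [(0,2) (11,2) (3,10)]:
  edge (0,2)–(11,2): clear
  edge (11,2)–(3,10): clear
  edge (3,10)–(0,2): clear
  midpoint (9,16) outside
  → clear
Obstacle 3 [(13,11) (18,0) (24,5) (24,10)]:
  edge (13,11)–(18,0): clear
  edge (18,0)–(24,5): clear
  edge (24,5)–(24,10): clear
  edge (24,10)–(13,11): clear
  midpoint (9,16) outside
  → clear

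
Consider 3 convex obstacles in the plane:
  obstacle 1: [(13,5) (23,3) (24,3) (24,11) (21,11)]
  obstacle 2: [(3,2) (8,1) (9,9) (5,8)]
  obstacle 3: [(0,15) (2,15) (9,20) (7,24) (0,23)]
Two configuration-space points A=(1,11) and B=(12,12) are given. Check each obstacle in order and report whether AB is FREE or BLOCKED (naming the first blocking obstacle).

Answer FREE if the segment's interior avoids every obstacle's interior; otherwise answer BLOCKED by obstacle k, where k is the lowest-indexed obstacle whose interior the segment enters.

FREE

Obstacle 1 [(13,5) (23,3) (24,3) (24,11) (21,11)]:
  edge (13,5)–(23,3): clear
  edge (23,3)–(24,3): clear
  edge (24,3)–(24,11): clear
  edge (24,11)–(21,11): clear
  edge (21,11)–(13,5): clear
  midpoint (13/2,23/2) outside
  → clear
Obstacle 2 [(3,2) (8,1) (9,9) (5,8)]:
  edge (3,2)–(8,1): clear
  edge (8,1)–(9,9): clear
  edge (9,9)–(5,8): clear
  edge (5,8)–(3,2): clear
  midpoint (13/2,23/2) outside
  → clear
Obstacle 3 [(0,15) (2,15) (9,20) (7,24) (0,23)]:
  edge (0,15)–(2,15): clear
  edge (2,15)–(9,20): clear
  edge (9,20)–(7,24): clear
  edge (7,24)–(0,23): clear
  edge (0,23)–(0,15): clear
  midpoint (13/2,23/2) outside
  → clear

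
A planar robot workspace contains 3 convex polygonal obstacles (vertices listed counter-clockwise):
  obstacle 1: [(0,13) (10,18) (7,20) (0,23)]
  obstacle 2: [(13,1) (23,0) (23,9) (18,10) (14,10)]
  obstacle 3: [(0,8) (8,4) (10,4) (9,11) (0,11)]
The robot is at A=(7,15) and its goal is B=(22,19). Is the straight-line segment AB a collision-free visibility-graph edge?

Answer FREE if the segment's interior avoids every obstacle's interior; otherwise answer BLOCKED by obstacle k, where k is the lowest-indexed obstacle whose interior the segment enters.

Obstacle 1 [(0,13) (10,18) (7,20) (0,23)]:
  edge (0,13)–(10,18): clear
  edge (10,18)–(7,20): clear
  edge (7,20)–(0,23): clear
  edge (0,23)–(0,13): clear
  midpoint (29/2,17) outside
  → clear
Obstacle 2 [(13,1) (23,0) (23,9) (18,10) (14,10)]:
  edge (13,1)–(23,0): clear
  edge (23,0)–(23,9): clear
  edge (23,9)–(18,10): clear
  edge (18,10)–(14,10): clear
  edge (14,10)–(13,1): clear
  midpoint (29/2,17) outside
  → clear
Obstacle 3 [(0,8) (8,4) (10,4) (9,11) (0,11)]:
  edge (0,8)–(8,4): clear
  edge (8,4)–(10,4): clear
  edge (10,4)–(9,11): clear
  edge (9,11)–(0,11): clear
  edge (0,11)–(0,8): clear
  midpoint (29/2,17) outside
  → clear

FREE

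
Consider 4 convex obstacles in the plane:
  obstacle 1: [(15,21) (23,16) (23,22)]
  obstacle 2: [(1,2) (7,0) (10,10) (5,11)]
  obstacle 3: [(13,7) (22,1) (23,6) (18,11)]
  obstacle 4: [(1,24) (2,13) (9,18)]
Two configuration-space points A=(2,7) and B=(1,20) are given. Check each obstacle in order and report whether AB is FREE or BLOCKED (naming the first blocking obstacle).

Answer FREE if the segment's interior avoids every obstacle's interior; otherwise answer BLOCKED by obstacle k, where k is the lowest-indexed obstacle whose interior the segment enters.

FREE

Obstacle 1 [(15,21) (23,16) (23,22)]:
  edge (15,21)–(23,16): clear
  edge (23,16)–(23,22): clear
  edge (23,22)–(15,21): clear
  midpoint (3/2,27/2) outside
  → clear
Obstacle 2 [(1,2) (7,0) (10,10) (5,11)]:
  edge (1,2)–(7,0): clear
  edge (7,0)–(10,10): clear
  edge (10,10)–(5,11): clear
  edge (5,11)–(1,2): clear
  midpoint (3/2,27/2) outside
  → clear
Obstacle 3 [(13,7) (22,1) (23,6) (18,11)]:
  edge (13,7)–(22,1): clear
  edge (22,1)–(23,6): clear
  edge (23,6)–(18,11): clear
  edge (18,11)–(13,7): clear
  midpoint (3/2,27/2) outside
  → clear
Obstacle 4 [(1,24) (2,13) (9,18)]:
  edge (1,24)–(2,13): clear
  edge (2,13)–(9,18): clear
  edge (9,18)–(1,24): clear
  midpoint (3/2,27/2) outside
  → clear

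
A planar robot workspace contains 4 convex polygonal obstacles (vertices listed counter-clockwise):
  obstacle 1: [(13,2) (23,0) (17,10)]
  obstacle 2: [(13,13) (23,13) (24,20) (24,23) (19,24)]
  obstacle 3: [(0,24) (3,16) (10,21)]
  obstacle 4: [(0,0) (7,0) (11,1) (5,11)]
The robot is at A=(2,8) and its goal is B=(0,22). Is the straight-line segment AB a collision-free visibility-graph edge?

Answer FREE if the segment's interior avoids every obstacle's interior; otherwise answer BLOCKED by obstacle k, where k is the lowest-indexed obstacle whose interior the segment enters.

Obstacle 1 [(13,2) (23,0) (17,10)]:
  edge (13,2)–(23,0): clear
  edge (23,0)–(17,10): clear
  edge (17,10)–(13,2): clear
  midpoint (1,15) outside
  → clear
Obstacle 2 [(13,13) (23,13) (24,20) (24,23) (19,24)]:
  edge (13,13)–(23,13): clear
  edge (23,13)–(24,20): clear
  edge (24,20)–(24,23): clear
  edge (24,23)–(19,24): clear
  edge (19,24)–(13,13): clear
  midpoint (1,15) outside
  → clear
Obstacle 3 [(0,24) (3,16) (10,21)]:
  edge (0,24)–(3,16): clear
  edge (3,16)–(10,21): clear
  edge (10,21)–(0,24): clear
  midpoint (1,15) outside
  → clear
Obstacle 4 [(0,0) (7,0) (11,1) (5,11)]:
  edge (0,0)–(7,0): clear
  edge (7,0)–(11,1): clear
  edge (11,1)–(5,11): clear
  edge (5,11)–(0,0): clear
  midpoint (1,15) outside
  → clear

FREE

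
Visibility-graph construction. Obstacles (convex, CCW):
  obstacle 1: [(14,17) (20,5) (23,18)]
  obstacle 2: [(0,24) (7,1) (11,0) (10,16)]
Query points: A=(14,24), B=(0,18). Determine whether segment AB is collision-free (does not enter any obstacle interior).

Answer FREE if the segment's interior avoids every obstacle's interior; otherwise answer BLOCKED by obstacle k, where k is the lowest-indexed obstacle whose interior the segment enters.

BLOCKED by obstacle 2

Obstacle 1 [(14,17) (20,5) (23,18)]:
  edge (14,17)–(20,5): clear
  edge (20,5)–(23,18): clear
  edge (23,18)–(14,17): clear
  midpoint (7,21) outside
  → clear
Obstacle 2 [(0,24) (7,1) (11,0) (10,16)]:
  edge (0,24)–(7,1): crosses AB
  edge (7,1)–(11,0): clear
  edge (11,0)–(10,16): clear
  edge (10,16)–(0,24): crosses AB
  → BLOCKED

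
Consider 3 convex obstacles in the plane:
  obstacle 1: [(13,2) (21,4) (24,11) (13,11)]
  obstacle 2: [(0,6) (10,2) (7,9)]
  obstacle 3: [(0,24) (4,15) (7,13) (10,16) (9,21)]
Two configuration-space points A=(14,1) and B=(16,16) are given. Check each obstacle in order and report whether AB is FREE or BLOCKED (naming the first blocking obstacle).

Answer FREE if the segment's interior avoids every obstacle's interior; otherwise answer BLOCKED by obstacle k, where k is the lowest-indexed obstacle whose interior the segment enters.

Obstacle 1 [(13,2) (21,4) (24,11) (13,11)]:
  edge (13,2)–(21,4): crosses AB
  edge (21,4)–(24,11): clear
  edge (24,11)–(13,11): crosses AB
  edge (13,11)–(13,2): clear
  → BLOCKED
Obstacle 2 [(0,6) (10,2) (7,9)]:
  edge (0,6)–(10,2): clear
  edge (10,2)–(7,9): clear
  edge (7,9)–(0,6): clear
  midpoint (15,17/2) outside
  → clear
Obstacle 3 [(0,24) (4,15) (7,13) (10,16) (9,21)]:
  edge (0,24)–(4,15): clear
  edge (4,15)–(7,13): clear
  edge (7,13)–(10,16): clear
  edge (10,16)–(9,21): clear
  edge (9,21)–(0,24): clear
  midpoint (15,17/2) outside
  → clear

BLOCKED by obstacle 1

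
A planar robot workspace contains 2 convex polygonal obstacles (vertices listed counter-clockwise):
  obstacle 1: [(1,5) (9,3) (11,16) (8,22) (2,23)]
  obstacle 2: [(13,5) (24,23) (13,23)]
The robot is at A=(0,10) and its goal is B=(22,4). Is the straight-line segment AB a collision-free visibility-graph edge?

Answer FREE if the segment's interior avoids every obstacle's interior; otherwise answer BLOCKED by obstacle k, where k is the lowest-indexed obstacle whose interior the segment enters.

BLOCKED by obstacle 1

Obstacle 1 [(1,5) (9,3) (11,16) (8,22) (2,23)]:
  edge (1,5)–(9,3): clear
  edge (9,3)–(11,16): crosses AB
  edge (11,16)–(8,22): clear
  edge (8,22)–(2,23): clear
  edge (2,23)–(1,5): crosses AB
  → BLOCKED
Obstacle 2 [(13,5) (24,23) (13,23)]:
  edge (13,5)–(24,23): crosses AB
  edge (24,23)–(13,23): clear
  edge (13,23)–(13,5): crosses AB
  → BLOCKED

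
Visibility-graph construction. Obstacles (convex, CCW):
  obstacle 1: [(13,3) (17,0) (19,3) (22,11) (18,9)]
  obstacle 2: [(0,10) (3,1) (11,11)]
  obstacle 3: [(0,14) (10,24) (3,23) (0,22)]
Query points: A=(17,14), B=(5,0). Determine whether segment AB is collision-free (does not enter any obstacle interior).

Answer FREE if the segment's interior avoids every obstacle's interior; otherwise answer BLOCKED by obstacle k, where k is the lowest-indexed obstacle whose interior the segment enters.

Obstacle 1 [(13,3) (17,0) (19,3) (22,11) (18,9)]:
  edge (13,3)–(17,0): clear
  edge (17,0)–(19,3): clear
  edge (19,3)–(22,11): clear
  edge (22,11)–(18,9): clear
  edge (18,9)–(13,3): clear
  midpoint (11,7) outside
  → clear
Obstacle 2 [(0,10) (3,1) (11,11)]:
  edge (0,10)–(3,1): clear
  edge (3,1)–(11,11): clear
  edge (11,11)–(0,10): clear
  midpoint (11,7) outside
  → clear
Obstacle 3 [(0,14) (10,24) (3,23) (0,22)]:
  edge (0,14)–(10,24): clear
  edge (10,24)–(3,23): clear
  edge (3,23)–(0,22): clear
  edge (0,22)–(0,14): clear
  midpoint (11,7) outside
  → clear

FREE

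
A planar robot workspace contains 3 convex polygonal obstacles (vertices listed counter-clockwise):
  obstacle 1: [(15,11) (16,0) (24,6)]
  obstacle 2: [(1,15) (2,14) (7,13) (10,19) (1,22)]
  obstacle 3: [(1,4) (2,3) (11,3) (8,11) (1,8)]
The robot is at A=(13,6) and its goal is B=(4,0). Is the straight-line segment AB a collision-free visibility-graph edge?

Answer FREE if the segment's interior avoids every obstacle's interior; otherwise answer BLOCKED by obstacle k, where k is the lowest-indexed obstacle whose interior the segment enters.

Obstacle 1 [(15,11) (16,0) (24,6)]:
  edge (15,11)–(16,0): clear
  edge (16,0)–(24,6): clear
  edge (24,6)–(15,11): clear
  midpoint (17/2,3) outside
  → clear
Obstacle 2 [(1,15) (2,14) (7,13) (10,19) (1,22)]:
  edge (1,15)–(2,14): clear
  edge (2,14)–(7,13): clear
  edge (7,13)–(10,19): clear
  edge (10,19)–(1,22): clear
  edge (1,22)–(1,15): clear
  midpoint (17/2,3) outside
  → clear
Obstacle 3 [(1,4) (2,3) (11,3) (8,11) (1,8)]:
  edge (1,4)–(2,3): clear
  edge (2,3)–(11,3): crosses AB
  edge (11,3)–(8,11): crosses AB
  edge (8,11)–(1,8): clear
  edge (1,8)–(1,4): clear
  → BLOCKED

BLOCKED by obstacle 3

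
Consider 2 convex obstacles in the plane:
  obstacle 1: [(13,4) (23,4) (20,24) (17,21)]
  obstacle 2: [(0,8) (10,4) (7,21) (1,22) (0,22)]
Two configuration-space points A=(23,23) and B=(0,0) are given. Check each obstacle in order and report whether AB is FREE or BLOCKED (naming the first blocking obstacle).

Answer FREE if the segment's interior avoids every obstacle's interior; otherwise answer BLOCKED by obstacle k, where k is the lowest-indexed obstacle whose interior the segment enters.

Obstacle 1 [(13,4) (23,4) (20,24) (17,21)]:
  edge (13,4)–(23,4): clear
  edge (23,4)–(20,24): crosses AB
  edge (20,24)–(17,21): clear
  edge (17,21)–(13,4): crosses AB
  → BLOCKED
Obstacle 2 [(0,8) (10,4) (7,21) (1,22) (0,22)]:
  edge (0,8)–(10,4): crosses AB
  edge (10,4)–(7,21): crosses AB
  edge (7,21)–(1,22): clear
  edge (1,22)–(0,22): clear
  edge (0,22)–(0,8): clear
  → BLOCKED

BLOCKED by obstacle 1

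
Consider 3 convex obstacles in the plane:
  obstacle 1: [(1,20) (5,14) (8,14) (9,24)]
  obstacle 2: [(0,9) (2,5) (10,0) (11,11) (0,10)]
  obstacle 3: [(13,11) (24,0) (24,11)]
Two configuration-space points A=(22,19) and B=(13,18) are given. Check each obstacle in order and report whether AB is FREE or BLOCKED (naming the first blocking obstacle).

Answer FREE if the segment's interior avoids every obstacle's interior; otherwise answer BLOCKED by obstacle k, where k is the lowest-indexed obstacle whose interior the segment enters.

Obstacle 1 [(1,20) (5,14) (8,14) (9,24)]:
  edge (1,20)–(5,14): clear
  edge (5,14)–(8,14): clear
  edge (8,14)–(9,24): clear
  edge (9,24)–(1,20): clear
  midpoint (35/2,37/2) outside
  → clear
Obstacle 2 [(0,9) (2,5) (10,0) (11,11) (0,10)]:
  edge (0,9)–(2,5): clear
  edge (2,5)–(10,0): clear
  edge (10,0)–(11,11): clear
  edge (11,11)–(0,10): clear
  edge (0,10)–(0,9): clear
  midpoint (35/2,37/2) outside
  → clear
Obstacle 3 [(13,11) (24,0) (24,11)]:
  edge (13,11)–(24,0): clear
  edge (24,0)–(24,11): clear
  edge (24,11)–(13,11): clear
  midpoint (35/2,37/2) outside
  → clear

FREE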